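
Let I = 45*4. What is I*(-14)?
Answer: -2520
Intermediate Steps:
I = 180
I*(-14) = 180*(-14) = -2520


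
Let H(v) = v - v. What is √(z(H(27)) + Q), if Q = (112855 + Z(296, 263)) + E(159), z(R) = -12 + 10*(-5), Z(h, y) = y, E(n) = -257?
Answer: √112799 ≈ 335.86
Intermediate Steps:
H(v) = 0
z(R) = -62 (z(R) = -12 - 50 = -62)
Q = 112861 (Q = (112855 + 263) - 257 = 113118 - 257 = 112861)
√(z(H(27)) + Q) = √(-62 + 112861) = √112799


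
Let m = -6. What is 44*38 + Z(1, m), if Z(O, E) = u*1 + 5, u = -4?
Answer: 1673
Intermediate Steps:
Z(O, E) = 1 (Z(O, E) = -4*1 + 5 = -4 + 5 = 1)
44*38 + Z(1, m) = 44*38 + 1 = 1672 + 1 = 1673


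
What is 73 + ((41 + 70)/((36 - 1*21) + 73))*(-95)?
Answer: -4121/88 ≈ -46.830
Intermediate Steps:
73 + ((41 + 70)/((36 - 1*21) + 73))*(-95) = 73 + (111/((36 - 21) + 73))*(-95) = 73 + (111/(15 + 73))*(-95) = 73 + (111/88)*(-95) = 73 - 10545/88 = -4121/88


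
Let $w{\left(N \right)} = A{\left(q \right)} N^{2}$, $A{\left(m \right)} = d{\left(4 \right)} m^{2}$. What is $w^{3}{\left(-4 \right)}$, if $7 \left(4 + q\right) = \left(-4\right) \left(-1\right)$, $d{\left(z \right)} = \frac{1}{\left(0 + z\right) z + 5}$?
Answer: $\frac{28991029248}{40353607} \approx 718.42$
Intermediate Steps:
$d{\left(z \right)} = \frac{1}{5 + z^{2}}$ ($d{\left(z \right)} = \frac{1}{z z + 5} = \frac{1}{z^{2} + 5} = \frac{1}{5 + z^{2}}$)
$q = - \frac{24}{7}$ ($q = -4 + \frac{\left(-4\right) \left(-1\right)}{7} = -4 + \frac{1}{7} \cdot 4 = -4 + \frac{4}{7} = - \frac{24}{7} \approx -3.4286$)
$A{\left(m \right)} = \frac{m^{2}}{21}$ ($A{\left(m \right)} = \frac{m^{2}}{5 + 4^{2}} = \frac{m^{2}}{5 + 16} = \frac{m^{2}}{21}$)
$w{\left(N \right)} = \frac{192 N^{2}}{343}$ ($w{\left(N \right)} = \frac{\left(- \frac{24}{7}\right)^{2}}{21} N^{2} = \frac{1}{21} \cdot \frac{576}{49} N^{2} = \frac{192 N^{2}}{343}$)
$w^{3}{\left(-4 \right)} = \left(\frac{192 \left(-4\right)^{2}}{343}\right)^{3} = \left(\frac{192}{343} \cdot 16\right)^{3} = \left(\frac{3072}{343}\right)^{3} = \frac{28991029248}{40353607}$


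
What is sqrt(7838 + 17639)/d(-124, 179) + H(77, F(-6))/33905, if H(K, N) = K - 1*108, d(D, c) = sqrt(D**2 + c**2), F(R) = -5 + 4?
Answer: -31/33905 + sqrt(1208042909)/47417 ≈ 0.73209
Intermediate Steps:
F(R) = -1
H(K, N) = -108 + K (H(K, N) = K - 108 = -108 + K)
sqrt(7838 + 17639)/d(-124, 179) + H(77, F(-6))/33905 = sqrt(7838 + 17639)/(sqrt((-124)**2 + 179**2)) + (-108 + 77)/33905 = sqrt(25477)/(sqrt(15376 + 32041)) - 31*1/33905 = sqrt(25477)/(sqrt(47417)) - 31/33905 = sqrt(25477)*(sqrt(47417)/47417) - 31/33905 = sqrt(1208042909)/47417 - 31/33905 = -31/33905 + sqrt(1208042909)/47417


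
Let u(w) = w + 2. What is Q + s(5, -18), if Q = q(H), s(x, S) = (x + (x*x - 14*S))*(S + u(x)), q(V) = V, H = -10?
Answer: -3112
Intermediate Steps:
u(w) = 2 + w
s(x, S) = (2 + S + x)*(x + x**2 - 14*S) (s(x, S) = (x + (x*x - 14*S))*(S + (2 + x)) = (x + (x**2 - 14*S))*(2 + S + x) = (x + x**2 - 14*S)*(2 + S + x) = (2 + S + x)*(x + x**2 - 14*S))
Q = -10
Q + s(5, -18) = -10 + (5**3 - 28*(-18) - 14*(-18)**2 + 2*5 + 3*5**2 - 18*5**2 - 13*(-18)*5) = -10 + (125 + 504 - 14*324 + 10 + 3*25 - 18*25 + 1170) = -10 + (125 + 504 - 4536 + 10 + 75 - 450 + 1170) = -10 - 3102 = -3112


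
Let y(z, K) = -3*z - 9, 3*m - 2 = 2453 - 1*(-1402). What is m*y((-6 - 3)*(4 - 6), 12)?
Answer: -80997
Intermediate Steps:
m = 3857/3 (m = ⅔ + (2453 - 1*(-1402))/3 = ⅔ + (2453 + 1402)/3 = ⅔ + (⅓)*3855 = ⅔ + 1285 = 3857/3 ≈ 1285.7)
y(z, K) = -9 - 3*z
m*y((-6 - 3)*(4 - 6), 12) = 3857*(-9 - 3*(-6 - 3)*(4 - 6))/3 = 3857*(-9 - (-27)*(-2))/3 = 3857*(-9 - 3*18)/3 = 3857*(-9 - 54)/3 = (3857/3)*(-63) = -80997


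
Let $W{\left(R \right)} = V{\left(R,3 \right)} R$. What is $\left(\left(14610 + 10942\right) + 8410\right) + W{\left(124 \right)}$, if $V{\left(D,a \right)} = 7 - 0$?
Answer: $34830$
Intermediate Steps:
$V{\left(D,a \right)} = 7$ ($V{\left(D,a \right)} = 7 + 0 = 7$)
$W{\left(R \right)} = 7 R$
$\left(\left(14610 + 10942\right) + 8410\right) + W{\left(124 \right)} = \left(\left(14610 + 10942\right) + 8410\right) + 7 \cdot 124 = \left(25552 + 8410\right) + 868 = 33962 + 868 = 34830$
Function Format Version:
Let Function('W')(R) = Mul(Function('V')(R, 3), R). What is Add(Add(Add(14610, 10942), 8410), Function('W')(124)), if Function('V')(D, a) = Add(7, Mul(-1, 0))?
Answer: 34830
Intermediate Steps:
Function('V')(D, a) = 7 (Function('V')(D, a) = Add(7, 0) = 7)
Function('W')(R) = Mul(7, R)
Add(Add(Add(14610, 10942), 8410), Function('W')(124)) = Add(Add(Add(14610, 10942), 8410), Mul(7, 124)) = Add(Add(25552, 8410), 868) = Add(33962, 868) = 34830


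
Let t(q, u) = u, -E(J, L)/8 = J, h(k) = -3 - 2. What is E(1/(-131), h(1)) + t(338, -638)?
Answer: -83570/131 ≈ -637.94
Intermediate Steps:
h(k) = -5
E(J, L) = -8*J
E(1/(-131), h(1)) + t(338, -638) = -8/(-131) - 638 = -8*(-1/131) - 638 = 8/131 - 638 = -83570/131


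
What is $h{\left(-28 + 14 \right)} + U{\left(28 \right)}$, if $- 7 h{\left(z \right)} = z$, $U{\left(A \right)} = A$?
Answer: $30$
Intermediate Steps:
$h{\left(z \right)} = - \frac{z}{7}$
$h{\left(-28 + 14 \right)} + U{\left(28 \right)} = - \frac{-28 + 14}{7} + 28 = \left(- \frac{1}{7}\right) \left(-14\right) + 28 = 2 + 28 = 30$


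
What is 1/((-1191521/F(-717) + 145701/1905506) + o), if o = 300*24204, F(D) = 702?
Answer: 334416303/2427696072310469 ≈ 1.3775e-7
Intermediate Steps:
o = 7261200
1/((-1191521/F(-717) + 145701/1905506) + o) = 1/((-1191521/702 + 145701/1905506) + 7261200) = 1/(-567587033131/334416303 + 7261200) = 1/(2427696072310469/334416303) = 334416303/2427696072310469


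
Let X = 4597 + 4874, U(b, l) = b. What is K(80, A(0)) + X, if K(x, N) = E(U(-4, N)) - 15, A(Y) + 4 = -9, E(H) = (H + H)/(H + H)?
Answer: 9457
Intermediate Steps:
E(H) = 1 (E(H) = (2*H)/((2*H)) = (2*H)*(1/(2*H)) = 1)
A(Y) = -13 (A(Y) = -4 - 9 = -13)
X = 9471
K(x, N) = -14 (K(x, N) = 1 - 15 = -14)
K(80, A(0)) + X = -14 + 9471 = 9457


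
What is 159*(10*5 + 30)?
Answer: 12720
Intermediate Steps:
159*(10*5 + 30) = 159*(50 + 30) = 159*80 = 12720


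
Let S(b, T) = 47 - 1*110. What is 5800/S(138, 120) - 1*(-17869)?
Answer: 1119947/63 ≈ 17777.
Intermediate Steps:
S(b, T) = -63 (S(b, T) = 47 - 110 = -63)
5800/S(138, 120) - 1*(-17869) = 5800/(-63) - 1*(-17869) = 5800*(-1/63) + 17869 = -5800/63 + 17869 = 1119947/63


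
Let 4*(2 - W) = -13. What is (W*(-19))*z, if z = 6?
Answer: -1197/2 ≈ -598.50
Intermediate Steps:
W = 21/4 (W = 2 - ¼*(-13) = 2 + 13/4 = 21/4 ≈ 5.2500)
(W*(-19))*z = ((21/4)*(-19))*6 = -399/4*6 = -1197/2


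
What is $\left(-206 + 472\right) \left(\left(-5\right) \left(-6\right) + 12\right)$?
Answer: $11172$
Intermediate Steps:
$\left(-206 + 472\right) \left(\left(-5\right) \left(-6\right) + 12\right) = 266 \left(30 + 12\right) = 266 \cdot 42 = 11172$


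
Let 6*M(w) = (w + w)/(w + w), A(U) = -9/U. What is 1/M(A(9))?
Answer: 6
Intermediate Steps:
M(w) = ⅙ (M(w) = ((w + w)/(w + w))/6 = ((2*w)/((2*w)))/6 = ((2*w)*(1/(2*w)))/6 = (⅙)*1 = ⅙)
1/M(A(9)) = 1/(⅙) = 6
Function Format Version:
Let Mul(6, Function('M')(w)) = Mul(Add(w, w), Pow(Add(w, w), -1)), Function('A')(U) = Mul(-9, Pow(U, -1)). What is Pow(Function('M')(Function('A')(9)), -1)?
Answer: 6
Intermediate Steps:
Function('M')(w) = Rational(1, 6) (Function('M')(w) = Mul(Rational(1, 6), Mul(Add(w, w), Pow(Add(w, w), -1))) = Mul(Rational(1, 6), Mul(Mul(2, w), Pow(Mul(2, w), -1))) = Mul(Rational(1, 6), Mul(Mul(2, w), Mul(Rational(1, 2), Pow(w, -1)))) = Mul(Rational(1, 6), 1) = Rational(1, 6))
Pow(Function('M')(Function('A')(9)), -1) = Pow(Rational(1, 6), -1) = 6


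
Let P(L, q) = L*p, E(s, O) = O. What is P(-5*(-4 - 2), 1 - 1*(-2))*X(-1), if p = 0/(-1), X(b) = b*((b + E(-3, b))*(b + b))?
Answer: 0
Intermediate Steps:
X(b) = 4*b**3 (X(b) = b*((b + b)*(b + b)) = b*((2*b)*(2*b)) = b*(4*b**2) = 4*b**3)
p = 0 (p = 0*(-1) = 0)
P(L, q) = 0 (P(L, q) = L*0 = 0)
P(-5*(-4 - 2), 1 - 1*(-2))*X(-1) = 0*(4*(-1)**3) = 0*(4*(-1)) = 0*(-4) = 0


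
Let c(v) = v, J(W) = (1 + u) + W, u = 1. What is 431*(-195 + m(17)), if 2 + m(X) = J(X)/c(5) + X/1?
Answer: -379711/5 ≈ -75942.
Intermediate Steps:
J(W) = 2 + W (J(W) = (1 + 1) + W = 2 + W)
m(X) = -8/5 + 6*X/5 (m(X) = -2 + ((2 + X)/5 + X/1) = -2 + ((2 + X)*(⅕) + X*1) = -2 + ((⅖ + X/5) + X) = -2 + (⅖ + 6*X/5) = -8/5 + 6*X/5)
431*(-195 + m(17)) = 431*(-195 + (-8/5 + (6/5)*17)) = 431*(-195 + (-8/5 + 102/5)) = 431*(-195 + 94/5) = 431*(-881/5) = -379711/5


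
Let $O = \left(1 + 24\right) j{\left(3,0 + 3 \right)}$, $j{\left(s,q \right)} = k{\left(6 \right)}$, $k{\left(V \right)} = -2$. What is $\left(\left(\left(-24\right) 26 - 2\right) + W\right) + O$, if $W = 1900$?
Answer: $1224$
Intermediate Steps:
$j{\left(s,q \right)} = -2$
$O = -50$ ($O = \left(1 + 24\right) \left(-2\right) = 25 \left(-2\right) = -50$)
$\left(\left(\left(-24\right) 26 - 2\right) + W\right) + O = \left(\left(\left(-24\right) 26 - 2\right) + 1900\right) - 50 = \left(\left(-624 - 2\right) + 1900\right) - 50 = \left(-626 + 1900\right) - 50 = 1274 - 50 = 1224$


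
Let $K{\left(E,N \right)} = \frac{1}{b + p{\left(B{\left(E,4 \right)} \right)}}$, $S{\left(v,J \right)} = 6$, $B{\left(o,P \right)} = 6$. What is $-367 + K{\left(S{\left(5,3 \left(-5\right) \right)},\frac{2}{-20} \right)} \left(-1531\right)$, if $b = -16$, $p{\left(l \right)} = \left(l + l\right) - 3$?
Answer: $- \frac{1038}{7} \approx -148.29$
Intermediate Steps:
$p{\left(l \right)} = -3 + 2 l$ ($p{\left(l \right)} = 2 l - 3 = -3 + 2 l$)
$K{\left(E,N \right)} = - \frac{1}{7}$ ($K{\left(E,N \right)} = \frac{1}{-16 + \left(-3 + 2 \cdot 6\right)} = \frac{1}{-16 + \left(-3 + 12\right)} = \frac{1}{-16 + 9} = \frac{1}{-7} = - \frac{1}{7}$)
$-367 + K{\left(S{\left(5,3 \left(-5\right) \right)},\frac{2}{-20} \right)} \left(-1531\right) = -367 - - \frac{1531}{7} = -367 + \frac{1531}{7} = - \frac{1038}{7}$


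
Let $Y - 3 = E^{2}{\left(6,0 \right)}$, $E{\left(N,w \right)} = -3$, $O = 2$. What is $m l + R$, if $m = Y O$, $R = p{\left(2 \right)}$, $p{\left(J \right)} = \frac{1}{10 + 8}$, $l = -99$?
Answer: $- \frac{42767}{18} \approx -2375.9$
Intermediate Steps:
$Y = 12$ ($Y = 3 + \left(-3\right)^{2} = 3 + 9 = 12$)
$p{\left(J \right)} = \frac{1}{18}$
$R = \frac{1}{18} \approx 0.055556$
$m = 24$ ($m = 12 \cdot 2 = 24$)
$m l + R = 24 \left(-99\right) + \frac{1}{18} = -2376 + \frac{1}{18} = - \frac{42767}{18}$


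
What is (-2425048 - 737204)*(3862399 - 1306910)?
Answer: -8081100201228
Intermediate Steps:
(-2425048 - 737204)*(3862399 - 1306910) = -3162252*2555489 = -8081100201228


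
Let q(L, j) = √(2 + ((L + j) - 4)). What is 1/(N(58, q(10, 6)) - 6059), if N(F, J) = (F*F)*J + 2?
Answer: 6057/121743695 + 3364*√14/121743695 ≈ 0.00015314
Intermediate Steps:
q(L, j) = √(-2 + L + j) (q(L, j) = √(2 + (-4 + L + j)) = √(-2 + L + j))
N(F, J) = 2 + J*F² (N(F, J) = F²*J + 2 = J*F² + 2 = 2 + J*F²)
1/(N(58, q(10, 6)) - 6059) = 1/((2 + √(-2 + 10 + 6)*58²) - 6059) = 1/((2 + √14*3364) - 6059) = 1/((2 + 3364*√14) - 6059) = 1/(-6057 + 3364*√14)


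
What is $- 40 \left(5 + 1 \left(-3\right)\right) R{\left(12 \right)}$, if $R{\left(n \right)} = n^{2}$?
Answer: $-11520$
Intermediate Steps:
$- 40 \left(5 + 1 \left(-3\right)\right) R{\left(12 \right)} = - 40 \left(5 + 1 \left(-3\right)\right) 12^{2} = - 40 \left(5 - 3\right) 144 = \left(-40\right) 2 \cdot 144 = \left(-80\right) 144 = -11520$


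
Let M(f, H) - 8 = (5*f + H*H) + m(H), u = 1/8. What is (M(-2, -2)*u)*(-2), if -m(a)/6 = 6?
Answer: 17/2 ≈ 8.5000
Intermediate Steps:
u = ⅛ ≈ 0.12500
m(a) = -36 (m(a) = -6*6 = -36)
M(f, H) = -28 + H² + 5*f (M(f, H) = 8 + ((5*f + H*H) - 36) = 8 + ((5*f + H²) - 36) = 8 + ((H² + 5*f) - 36) = 8 + (-36 + H² + 5*f) = -28 + H² + 5*f)
(M(-2, -2)*u)*(-2) = ((-28 + (-2)² + 5*(-2))*(⅛))*(-2) = ((-28 + 4 - 10)*(⅛))*(-2) = -34*⅛*(-2) = -17/4*(-2) = 17/2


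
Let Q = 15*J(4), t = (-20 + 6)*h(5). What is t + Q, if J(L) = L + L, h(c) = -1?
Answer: 134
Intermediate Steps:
J(L) = 2*L
t = 14 (t = (-20 + 6)*(-1) = -14*(-1) = 14)
Q = 120 (Q = 15*(2*4) = 15*8 = 120)
t + Q = 14 + 120 = 134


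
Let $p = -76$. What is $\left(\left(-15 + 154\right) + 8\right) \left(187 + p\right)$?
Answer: $16317$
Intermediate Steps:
$\left(\left(-15 + 154\right) + 8\right) \left(187 + p\right) = \left(\left(-15 + 154\right) + 8\right) \left(187 - 76\right) = \left(139 + 8\right) 111 = 147 \cdot 111 = 16317$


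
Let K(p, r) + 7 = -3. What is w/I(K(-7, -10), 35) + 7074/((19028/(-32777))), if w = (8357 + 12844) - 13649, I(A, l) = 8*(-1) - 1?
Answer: -1115239969/85626 ≈ -13025.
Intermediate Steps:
K(p, r) = -10 (K(p, r) = -7 - 3 = -10)
I(A, l) = -9 (I(A, l) = -8 - 1 = -9)
w = 7552 (w = 21201 - 13649 = 7552)
w/I(K(-7, -10), 35) + 7074/((19028/(-32777))) = 7552/(-9) + 7074/((19028/(-32777))) = 7552*(-1/9) + 7074/((19028*(-1/32777))) = -7552/9 + 7074/(-19028/32777) = -7552/9 + 7074*(-32777/19028) = -7552/9 - 115932249/9514 = -1115239969/85626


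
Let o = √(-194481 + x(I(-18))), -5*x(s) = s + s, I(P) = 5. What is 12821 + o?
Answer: 12821 + I*√194483 ≈ 12821.0 + 441.0*I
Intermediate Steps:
x(s) = -2*s/5 (x(s) = -(s + s)/5 = -2*s/5)
o = I*√194483 (o = √(-194481 - ⅖*5) = √(-194481 - 2) = √(-194483) = I*√194483 ≈ 441.0*I)
12821 + o = 12821 + I*√194483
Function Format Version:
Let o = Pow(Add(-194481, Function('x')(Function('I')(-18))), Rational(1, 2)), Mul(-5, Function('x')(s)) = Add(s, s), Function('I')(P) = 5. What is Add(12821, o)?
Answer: Add(12821, Mul(I, Pow(194483, Rational(1, 2)))) ≈ Add(12821., Mul(441.00, I))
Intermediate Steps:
Function('x')(s) = Mul(Rational(-2, 5), s) (Function('x')(s) = Mul(Rational(-1, 5), Add(s, s)) = Mul(Rational(-1, 5), Mul(2, s)) = Mul(Rational(-2, 5), s))
o = Mul(I, Pow(194483, Rational(1, 2))) (o = Pow(Add(-194481, Mul(Rational(-2, 5), 5)), Rational(1, 2)) = Pow(Add(-194481, -2), Rational(1, 2)) = Pow(-194483, Rational(1, 2)) = Mul(I, Pow(194483, Rational(1, 2))) ≈ Mul(441.00, I))
Add(12821, o) = Add(12821, Mul(I, Pow(194483, Rational(1, 2))))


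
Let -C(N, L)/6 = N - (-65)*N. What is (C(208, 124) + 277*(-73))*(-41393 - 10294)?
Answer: 5302517643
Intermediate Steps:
C(N, L) = -396*N (C(N, L) = -6*(N - (-65)*N) = -6*(N + 65*N) = -396*N)
(C(208, 124) + 277*(-73))*(-41393 - 10294) = (-396*208 + 277*(-73))*(-41393 - 10294) = (-82368 - 20221)*(-51687) = -102589*(-51687) = 5302517643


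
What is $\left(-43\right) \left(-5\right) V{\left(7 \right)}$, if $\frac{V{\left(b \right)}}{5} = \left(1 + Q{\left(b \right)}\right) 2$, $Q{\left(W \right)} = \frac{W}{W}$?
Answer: $4300$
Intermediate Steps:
$Q{\left(W \right)} = 1$
$V{\left(b \right)} = 20$ ($V{\left(b \right)} = 5 \left(1 + 1\right) 2 = 5 \cdot 2 \cdot 2 = 5 \cdot 4 = 20$)
$\left(-43\right) \left(-5\right) V{\left(7 \right)} = \left(-43\right) \left(-5\right) 20 = 215 \cdot 20 = 4300$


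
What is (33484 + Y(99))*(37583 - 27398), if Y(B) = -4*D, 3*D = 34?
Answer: 340572820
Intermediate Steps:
D = 34/3 (D = (⅓)*34 = 34/3 ≈ 11.333)
Y(B) = -136/3 (Y(B) = -4*34/3 = -136/3)
(33484 + Y(99))*(37583 - 27398) = (33484 - 136/3)*(37583 - 27398) = (100316/3)*10185 = 340572820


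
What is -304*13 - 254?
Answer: -4206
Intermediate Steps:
-304*13 - 254 = -3952 - 254 = -4206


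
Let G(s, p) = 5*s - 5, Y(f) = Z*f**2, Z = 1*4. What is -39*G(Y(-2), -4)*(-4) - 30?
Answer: 11670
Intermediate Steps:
Z = 4
Y(f) = 4*f**2
G(s, p) = -5 + 5*s
-39*G(Y(-2), -4)*(-4) - 30 = -39*(-5 + 5*(4*(-2)**2))*(-4) - 30 = -39*(-5 + 5*(4*4))*(-4) - 30 = -39*(-5 + 5*16)*(-4) - 30 = -39*(-5 + 80)*(-4) - 30 = -2925*(-4) - 30 = -39*(-300) - 30 = 11700 - 30 = 11670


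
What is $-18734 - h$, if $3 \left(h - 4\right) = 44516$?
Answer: $- \frac{100730}{3} \approx -33577.0$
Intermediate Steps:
$h = \frac{44528}{3}$ ($h = 4 + \frac{1}{3} \cdot 44516 = 4 + \frac{44516}{3} = \frac{44528}{3} \approx 14843.0$)
$-18734 - h = -18734 - \frac{44528}{3} = - \frac{100730}{3}$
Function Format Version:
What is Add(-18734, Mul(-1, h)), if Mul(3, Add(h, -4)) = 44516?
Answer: Rational(-100730, 3) ≈ -33577.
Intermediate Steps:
h = Rational(44528, 3) (h = Add(4, Mul(Rational(1, 3), 44516)) = Add(4, Rational(44516, 3)) = Rational(44528, 3) ≈ 14843.)
Add(-18734, Mul(-1, h)) = Add(-18734, Mul(-1, Rational(44528, 3))) = Add(-18734, Rational(-44528, 3)) = Rational(-100730, 3)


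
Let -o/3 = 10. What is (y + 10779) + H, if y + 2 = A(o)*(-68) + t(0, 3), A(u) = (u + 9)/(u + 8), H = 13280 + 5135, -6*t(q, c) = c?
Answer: 640785/22 ≈ 29127.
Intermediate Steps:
o = -30 (o = -3*10 = -30)
t(q, c) = -c/6
H = 18415
A(u) = (9 + u)/(8 + u)
y = -1483/22 (y = -2 + (((9 - 30)/(8 - 30))*(-68) - ⅙*3) = -2 + ((-21/(-22))*(-68) - ½) = -2 + (-1/22*(-21)*(-68) - ½) = -2 + ((21/22)*(-68) - ½) = -2 + (-714/11 - ½) = -2 - 1439/22 = -1483/22 ≈ -67.409)
(y + 10779) + H = (-1483/22 + 10779) + 18415 = 235655/22 + 18415 = 640785/22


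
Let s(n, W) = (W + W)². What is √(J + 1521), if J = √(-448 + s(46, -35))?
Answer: √(1521 + 2*√1113) ≈ 39.846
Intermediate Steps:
s(n, W) = 4*W² (s(n, W) = (2*W)² = 4*W²)
J = 2*√1113 (J = √(-448 + 4*(-35)²) = √(-448 + 4*1225) = √(-448 + 4900) = √4452 = 2*√1113 ≈ 66.723)
√(J + 1521) = √(2*√1113 + 1521) = √(1521 + 2*√1113)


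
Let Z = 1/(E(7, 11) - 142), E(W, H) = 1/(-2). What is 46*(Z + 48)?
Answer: 629188/285 ≈ 2207.7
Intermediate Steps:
E(W, H) = -1/2
Z = -2/285 (Z = 1/(-1/2 - 142) = 1/(-285/2) = -2/285 ≈ -0.0070175)
46*(Z + 48) = 46*(-2/285 + 48) = 46*(13678/285) = 629188/285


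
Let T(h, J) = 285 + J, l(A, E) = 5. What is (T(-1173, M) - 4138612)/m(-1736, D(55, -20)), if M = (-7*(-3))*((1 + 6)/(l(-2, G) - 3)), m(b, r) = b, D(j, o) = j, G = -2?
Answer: 8276507/3472 ≈ 2383.8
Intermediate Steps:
M = 147/2 (M = (-7*(-3))*((1 + 6)/(5 - 3)) = 21*(7/2) = 147/2 ≈ 73.500)
(T(-1173, M) - 4138612)/m(-1736, D(55, -20)) = ((285 + 147/2) - 4138612)/(-1736) = (717/2 - 4138612)*(-1/1736) = -8276507/2*(-1/1736) = 8276507/3472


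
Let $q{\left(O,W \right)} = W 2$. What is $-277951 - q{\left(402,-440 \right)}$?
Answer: $-277071$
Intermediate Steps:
$q{\left(O,W \right)} = 2 W$
$-277951 - q{\left(402,-440 \right)} = -277951 - 2 \left(-440\right) = -277951 - -880 = -277951 + 880 = -277071$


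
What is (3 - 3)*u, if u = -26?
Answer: 0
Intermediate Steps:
(3 - 3)*u = (3 - 3)*(-26) = 0*(-26) = 0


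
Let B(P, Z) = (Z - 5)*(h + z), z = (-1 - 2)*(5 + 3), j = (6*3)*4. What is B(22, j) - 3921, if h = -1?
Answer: -5596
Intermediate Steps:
j = 72 (j = 18*4 = 72)
z = -24 (z = -3*8 = -24)
B(P, Z) = 125 - 25*Z (B(P, Z) = (Z - 5)*(-1 - 24) = (-5 + Z)*(-25) = 125 - 25*Z)
B(22, j) - 3921 = (125 - 25*72) - 3921 = (125 - 1800) - 3921 = -1675 - 3921 = -5596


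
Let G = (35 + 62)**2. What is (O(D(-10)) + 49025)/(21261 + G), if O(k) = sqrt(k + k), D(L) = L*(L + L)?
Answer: 9809/6134 ≈ 1.5991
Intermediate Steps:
G = 9409 (G = 97**2 = 9409)
D(L) = 2*L**2 (D(L) = L*(2*L) = 2*L**2)
O(k) = sqrt(2)*sqrt(k) (O(k) = sqrt(2*k) = sqrt(2)*sqrt(k))
(O(D(-10)) + 49025)/(21261 + G) = (sqrt(2)*sqrt(2*(-10)**2) + 49025)/(21261 + 9409) = (sqrt(2)*sqrt(2*100) + 49025)/30670 = (sqrt(2)*sqrt(200) + 49025)*(1/30670) = (sqrt(2)*(10*sqrt(2)) + 49025)*(1/30670) = (20 + 49025)*(1/30670) = 49045*(1/30670) = 9809/6134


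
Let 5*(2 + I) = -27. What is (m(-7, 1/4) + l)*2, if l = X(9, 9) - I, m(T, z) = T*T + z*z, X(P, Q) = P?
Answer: 5237/40 ≈ 130.93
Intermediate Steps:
I = -37/5 (I = -2 + (⅕)*(-27) = -2 - 27/5 = -37/5 ≈ -7.4000)
m(T, z) = T² + z²
l = 82/5 (l = 9 - 1*(-37/5) = 9 + 37/5 = 82/5 ≈ 16.400)
(m(-7, 1/4) + l)*2 = (((-7)² + (1/4)²) + 82/5)*2 = ((49 + (¼)²) + 82/5)*2 = ((49 + 1/16) + 82/5)*2 = (785/16 + 82/5)*2 = (5237/80)*2 = 5237/40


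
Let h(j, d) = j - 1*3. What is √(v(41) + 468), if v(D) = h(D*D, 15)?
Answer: √2146 ≈ 46.325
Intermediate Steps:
h(j, d) = -3 + j (h(j, d) = j - 3 = -3 + j)
v(D) = -3 + D² (v(D) = -3 + D*D = -3 + D²)
√(v(41) + 468) = √((-3 + 41²) + 468) = √((-3 + 1681) + 468) = √(1678 + 468) = √2146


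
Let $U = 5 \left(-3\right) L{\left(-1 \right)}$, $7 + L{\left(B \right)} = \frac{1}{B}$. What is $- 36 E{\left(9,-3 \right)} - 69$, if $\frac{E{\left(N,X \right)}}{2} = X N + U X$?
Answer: $27795$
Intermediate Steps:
$L{\left(B \right)} = -7 + \frac{1}{B}$
$U = 120$ ($U = 5 \left(-3\right) \left(-7 + \frac{1}{-1}\right) = - 15 \left(-7 - 1\right) = \left(-15\right) \left(-8\right) = 120$)
$E{\left(N,X \right)} = 240 X + 2 N X$ ($E{\left(N,X \right)} = 2 \left(X N + 120 X\right) = 2 \left(N X + 120 X\right) = 2 \left(120 X + N X\right) = 240 X + 2 N X$)
$- 36 E{\left(9,-3 \right)} - 69 = - 36 \cdot 2 \left(-3\right) \left(120 + 9\right) - 69 = - 36 \cdot 2 \left(-3\right) 129 - 69 = \left(-36\right) \left(-774\right) - 69 = 27864 - 69 = 27795$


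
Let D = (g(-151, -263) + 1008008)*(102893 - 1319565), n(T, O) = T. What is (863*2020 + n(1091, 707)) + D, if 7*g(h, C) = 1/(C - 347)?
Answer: -2618392533720039/2135 ≈ -1.2264e+12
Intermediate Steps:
g(h, C) = 1/(7*(-347 + C)) (g(h, C) = 1/(7*(C - 347)) = 1/(7*(-347 + C)))
D = -2618396257909424/2135 (D = (1/(7*(-347 - 263)) + 1008008)*(102893 - 1319565) = ((1/7)/(-610) + 1008008)*(-1216672) = ((1/7)*(-1/610) + 1008008)*(-1216672) = (-1/4270 + 1008008)*(-1216672) = (4304194159/4270)*(-1216672) = -2618396257909424/2135 ≈ -1.2264e+12)
(863*2020 + n(1091, 707)) + D = (863*2020 + 1091) - 2618396257909424/2135 = (1743260 + 1091) - 2618396257909424/2135 = 1744351 - 2618396257909424/2135 = -2618392533720039/2135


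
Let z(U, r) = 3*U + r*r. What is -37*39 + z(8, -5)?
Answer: -1394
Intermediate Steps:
z(U, r) = r² + 3*U (z(U, r) = 3*U + r² = r² + 3*U)
-37*39 + z(8, -5) = -37*39 + ((-5)² + 3*8) = -1443 + (25 + 24) = -1443 + 49 = -1394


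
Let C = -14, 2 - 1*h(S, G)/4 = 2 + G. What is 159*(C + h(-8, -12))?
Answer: 5406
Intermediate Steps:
h(S, G) = -4*G (h(S, G) = 8 - 4*(2 + G) = 8 + (-8 - 4*G) = -4*G)
159*(C + h(-8, -12)) = 159*(-14 - 4*(-12)) = 159*(-14 + 48) = 159*34 = 5406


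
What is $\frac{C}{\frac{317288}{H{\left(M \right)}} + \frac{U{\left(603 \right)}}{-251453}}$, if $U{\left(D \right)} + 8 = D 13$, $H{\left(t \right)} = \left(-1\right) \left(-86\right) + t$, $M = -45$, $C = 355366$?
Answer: $\frac{89357846798}{1945919473} \approx 45.921$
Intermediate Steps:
$H{\left(t \right)} = 86 + t$
$U{\left(D \right)} = -8 + 13 D$ ($U{\left(D \right)} = -8 + D 13 = -8 + 13 D$)
$\frac{C}{\frac{317288}{H{\left(M \right)}} + \frac{U{\left(603 \right)}}{-251453}} = \frac{355366}{\frac{317288}{86 - 45} + \frac{-8 + 13 \cdot 603}{-251453}} = \frac{355366}{\frac{317288}{41} + \left(-8 + 7839\right) \left(- \frac{1}{251453}\right)} = \frac{355366}{317288 \cdot \frac{1}{41} + 7831 \left(- \frac{1}{251453}\right)} = \frac{355366}{\frac{317288}{41} - \frac{191}{6133}} = \frac{355366}{\frac{1945919473}{251453}} = 355366 \cdot \frac{251453}{1945919473} = \frac{89357846798}{1945919473}$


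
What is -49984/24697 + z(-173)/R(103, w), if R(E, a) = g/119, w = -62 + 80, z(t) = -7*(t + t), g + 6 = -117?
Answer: -7124267978/3037731 ≈ -2345.3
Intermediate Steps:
g = -123 (g = -6 - 117 = -123)
z(t) = -14*t
w = 18
R(E, a) = -123/119
-49984/24697 + z(-173)/R(103, w) = -49984/24697 + (-14*(-173))/(-123/119) = -49984*1/24697 + 2422*(-119/123) = -49984/24697 - 288218/123 = -7124267978/3037731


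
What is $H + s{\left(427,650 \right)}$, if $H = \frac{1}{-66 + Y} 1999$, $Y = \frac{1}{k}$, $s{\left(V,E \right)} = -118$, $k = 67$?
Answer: $- \frac{655611}{4421} \approx -148.29$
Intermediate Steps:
$Y = \frac{1}{67} \approx 0.014925$
$H = - \frac{133933}{4421}$ ($H = \frac{1}{-66 + \frac{1}{67}} \cdot 1999 = \frac{1}{- \frac{4421}{67}} \cdot 1999 = \left(- \frac{67}{4421}\right) 1999 = - \frac{133933}{4421} \approx -30.295$)
$H + s{\left(427,650 \right)} = - \frac{133933}{4421} - 118 = - \frac{655611}{4421}$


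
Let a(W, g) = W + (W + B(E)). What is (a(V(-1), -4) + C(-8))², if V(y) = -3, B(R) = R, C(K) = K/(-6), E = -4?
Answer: 676/9 ≈ 75.111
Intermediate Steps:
C(K) = -K/6 (C(K) = K*(-⅙) = -K/6)
a(W, g) = -4 + 2*W (a(W, g) = W + (W - 4) = W + (-4 + W) = -4 + 2*W)
(a(V(-1), -4) + C(-8))² = ((-4 + 2*(-3)) - ⅙*(-8))² = ((-4 - 6) + 4/3)² = (-10 + 4/3)² = (-26/3)² = 676/9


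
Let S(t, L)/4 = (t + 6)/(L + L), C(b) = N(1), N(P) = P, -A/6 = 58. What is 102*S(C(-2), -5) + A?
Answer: -3168/5 ≈ -633.60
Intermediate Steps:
A = -348 (A = -6*58 = -348)
C(b) = 1
S(t, L) = 2*(6 + t)/L (S(t, L) = 4*((t + 6)/(L + L)) = 4*((6 + t)/((2*L))) = 4*((6 + t)*(1/(2*L))) = 4*((6 + t)/(2*L)) = 2*(6 + t)/L)
102*S(C(-2), -5) + A = 102*(2*(6 + 1)/(-5)) - 348 = 102*(2*(-⅕)*7) - 348 = 102*(-14/5) - 348 = -1428/5 - 348 = -3168/5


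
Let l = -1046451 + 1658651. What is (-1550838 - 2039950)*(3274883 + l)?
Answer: -13957690991404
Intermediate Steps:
l = 612200
(-1550838 - 2039950)*(3274883 + l) = (-1550838 - 2039950)*(3274883 + 612200) = -3590788*3887083 = -13957690991404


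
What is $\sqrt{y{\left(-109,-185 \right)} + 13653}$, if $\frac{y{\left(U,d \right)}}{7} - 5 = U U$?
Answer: $\sqrt{96855} \approx 311.22$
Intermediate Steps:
$y{\left(U,d \right)} = 35 + 7 U^{2}$ ($y{\left(U,d \right)} = 35 + 7 U U = 35 + 7 U^{2}$)
$\sqrt{y{\left(-109,-185 \right)} + 13653} = \sqrt{\left(35 + 7 \left(-109\right)^{2}\right) + 13653} = \sqrt{\left(35 + 7 \cdot 11881\right) + 13653} = \sqrt{\left(35 + 83167\right) + 13653} = \sqrt{83202 + 13653} = \sqrt{96855}$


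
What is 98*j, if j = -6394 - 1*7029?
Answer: -1315454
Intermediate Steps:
j = -13423 (j = -6394 - 7029 = -13423)
98*j = 98*(-13423) = -1315454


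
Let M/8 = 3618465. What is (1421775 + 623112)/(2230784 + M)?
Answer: 2044887/31178504 ≈ 0.065586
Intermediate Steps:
M = 28947720 (M = 8*3618465 = 28947720)
(1421775 + 623112)/(2230784 + M) = (1421775 + 623112)/(2230784 + 28947720) = 2044887/31178504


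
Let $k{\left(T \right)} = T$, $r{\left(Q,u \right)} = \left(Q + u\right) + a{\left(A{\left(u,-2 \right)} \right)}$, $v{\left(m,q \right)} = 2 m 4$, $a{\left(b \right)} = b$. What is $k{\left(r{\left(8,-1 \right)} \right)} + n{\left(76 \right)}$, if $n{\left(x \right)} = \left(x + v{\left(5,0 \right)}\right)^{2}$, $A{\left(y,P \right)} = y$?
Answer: $13462$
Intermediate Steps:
$v{\left(m,q \right)} = 8 m$
$r{\left(Q,u \right)} = Q + 2 u$ ($r{\left(Q,u \right)} = \left(Q + u\right) + u = Q + 2 u$)
$n{\left(x \right)} = \left(40 + x\right)^{2}$ ($n{\left(x \right)} = \left(x + 8 \cdot 5\right)^{2} = \left(x + 40\right)^{2} = \left(40 + x\right)^{2}$)
$k{\left(r{\left(8,-1 \right)} \right)} + n{\left(76 \right)} = \left(8 + 2 \left(-1\right)\right) + \left(40 + 76\right)^{2} = \left(8 - 2\right) + 116^{2} = 6 + 13456 = 13462$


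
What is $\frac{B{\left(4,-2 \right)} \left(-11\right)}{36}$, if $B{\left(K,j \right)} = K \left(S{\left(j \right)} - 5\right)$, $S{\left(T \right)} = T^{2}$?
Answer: $\frac{11}{9} \approx 1.2222$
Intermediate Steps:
$B{\left(K,j \right)} = K \left(-5 + j^{2}\right)$ ($B{\left(K,j \right)} = K \left(j^{2} - 5\right) = K \left(-5 + j^{2}\right)$)
$\frac{B{\left(4,-2 \right)} \left(-11\right)}{36} = \frac{4 \left(-5 + \left(-2\right)^{2}\right) \left(-11\right)}{36} = 4 \left(-5 + 4\right) \left(-11\right) \frac{1}{36} = 4 \left(-1\right) \left(-11\right) \frac{1}{36} = \left(-4\right) \left(-11\right) \frac{1}{36} = 44 \cdot \frac{1}{36} = \frac{11}{9}$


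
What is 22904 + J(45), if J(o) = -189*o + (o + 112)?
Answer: 14556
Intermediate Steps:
J(o) = 112 - 188*o (J(o) = -189*o + (112 + o) = 112 - 188*o)
22904 + J(45) = 22904 + (112 - 188*45) = 22904 + (112 - 8460) = 22904 - 8348 = 14556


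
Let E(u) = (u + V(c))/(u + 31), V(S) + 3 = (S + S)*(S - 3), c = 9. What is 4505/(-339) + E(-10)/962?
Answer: -10108645/760942 ≈ -13.284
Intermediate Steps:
V(S) = -3 + 2*S*(-3 + S) (V(S) = -3 + (S + S)*(S - 3) = -3 + (2*S)*(-3 + S) = -3 + 2*S*(-3 + S))
E(u) = (105 + u)/(31 + u) (E(u) = (u + (-3 - 6*9 + 2*9**2))/(u + 31) = (u + (-3 - 54 + 2*81))/(31 + u) = (u + (-3 - 54 + 162))/(31 + u) = (u + 105)/(31 + u) = (105 + u)/(31 + u))
4505/(-339) + E(-10)/962 = 4505/(-339) + ((105 - 10)/(31 - 10))/962 = 4505*(-1/339) + (95/21)*(1/962) = -4505/339 + ((1/21)*95)*(1/962) = -4505/339 + (95/21)*(1/962) = -4505/339 + 95/20202 = -10108645/760942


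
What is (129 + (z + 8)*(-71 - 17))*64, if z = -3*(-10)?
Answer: -205760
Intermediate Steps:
z = 30
(129 + (z + 8)*(-71 - 17))*64 = (129 + (30 + 8)*(-71 - 17))*64 = (129 + 38*(-88))*64 = (129 - 3344)*64 = -3215*64 = -205760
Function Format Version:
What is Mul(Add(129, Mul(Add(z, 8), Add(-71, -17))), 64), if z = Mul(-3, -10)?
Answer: -205760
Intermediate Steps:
z = 30
Mul(Add(129, Mul(Add(z, 8), Add(-71, -17))), 64) = Mul(Add(129, Mul(Add(30, 8), Add(-71, -17))), 64) = Mul(Add(129, Mul(38, -88)), 64) = Mul(Add(129, -3344), 64) = Mul(-3215, 64) = -205760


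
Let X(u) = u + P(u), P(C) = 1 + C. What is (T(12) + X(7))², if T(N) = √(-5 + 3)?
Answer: (15 + I*√2)² ≈ 223.0 + 42.426*I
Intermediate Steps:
T(N) = I*√2 (T(N) = √(-2) = I*√2)
X(u) = 1 + 2*u (X(u) = u + (1 + u) = 1 + 2*u)
(T(12) + X(7))² = (I*√2 + (1 + 2*7))² = (I*√2 + (1 + 14))² = (I*√2 + 15)² = (15 + I*√2)²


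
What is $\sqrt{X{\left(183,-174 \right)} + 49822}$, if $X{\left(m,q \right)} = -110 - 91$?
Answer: $\sqrt{49621} \approx 222.76$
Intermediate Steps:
$X{\left(m,q \right)} = -201$
$\sqrt{X{\left(183,-174 \right)} + 49822} = \sqrt{-201 + 49822} = \sqrt{49621}$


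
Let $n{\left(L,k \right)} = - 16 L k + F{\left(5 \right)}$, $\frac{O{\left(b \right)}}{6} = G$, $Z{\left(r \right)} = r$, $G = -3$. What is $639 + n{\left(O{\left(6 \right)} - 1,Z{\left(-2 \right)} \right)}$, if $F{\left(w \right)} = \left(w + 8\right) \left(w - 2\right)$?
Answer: $70$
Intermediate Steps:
$F{\left(w \right)} = \left(-2 + w\right) \left(8 + w\right)$ ($F{\left(w \right)} = \left(8 + w\right) \left(-2 + w\right) = \left(-2 + w\right) \left(8 + w\right)$)
$O{\left(b \right)} = -18$ ($O{\left(b \right)} = 6 \left(-3\right) = -18$)
$n{\left(L,k \right)} = 39 - 16 L k$ ($n{\left(L,k \right)} = - 16 L k + \left(-16 + 5^{2} + 6 \cdot 5\right) = - 16 L k + \left(-16 + 25 + 30\right) = - 16 L k + 39 = 39 - 16 L k$)
$639 + n{\left(O{\left(6 \right)} - 1,Z{\left(-2 \right)} \right)} = 639 + \left(39 - 16 \left(-18 - 1\right) \left(-2\right)\right) = 639 + \left(39 - \left(-304\right) \left(-2\right)\right) = 639 + \left(39 - 608\right) = 639 - 569 = 70$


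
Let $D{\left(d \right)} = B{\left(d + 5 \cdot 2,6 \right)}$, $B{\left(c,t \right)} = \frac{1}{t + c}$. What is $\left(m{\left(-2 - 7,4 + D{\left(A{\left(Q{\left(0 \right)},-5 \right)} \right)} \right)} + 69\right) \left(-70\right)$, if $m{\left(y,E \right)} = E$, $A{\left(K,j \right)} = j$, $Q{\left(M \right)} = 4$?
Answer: $- \frac{56280}{11} \approx -5116.4$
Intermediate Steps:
$B{\left(c,t \right)} = \frac{1}{c + t}$
$D{\left(d \right)} = \frac{1}{16 + d}$ ($D{\left(d \right)} = \frac{1}{\left(d + 5 \cdot 2\right) + 6} = \frac{1}{\left(d + 10\right) + 6} = \frac{1}{\left(10 + d\right) + 6} = \frac{1}{16 + d}$)
$\left(m{\left(-2 - 7,4 + D{\left(A{\left(Q{\left(0 \right)},-5 \right)} \right)} \right)} + 69\right) \left(-70\right) = \left(\left(4 + \frac{1}{16 - 5}\right) + 69\right) \left(-70\right) = \left(\left(4 + \frac{1}{11}\right) + 69\right) \left(-70\right) = \left(\frac{45}{11} + 69\right) \left(-70\right) = \frac{804}{11} \left(-70\right) = - \frac{56280}{11}$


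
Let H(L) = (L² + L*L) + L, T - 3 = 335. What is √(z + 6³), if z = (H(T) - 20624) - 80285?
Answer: 3*√14237 ≈ 357.96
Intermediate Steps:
T = 338 (T = 3 + 335 = 338)
H(L) = L + 2*L² (H(L) = (L² + L²) + L = 2*L² + L = L + 2*L²)
z = 127917 (z = (338*(1 + 2*338) - 20624) - 80285 = (338*(1 + 676) - 20624) - 80285 = (338*677 - 20624) - 80285 = (228826 - 20624) - 80285 = 208202 - 80285 = 127917)
√(z + 6³) = √(127917 + 6³) = √(127917 + 216) = √128133 = 3*√14237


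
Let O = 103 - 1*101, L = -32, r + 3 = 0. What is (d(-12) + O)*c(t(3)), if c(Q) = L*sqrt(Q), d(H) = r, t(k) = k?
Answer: 32*sqrt(3) ≈ 55.426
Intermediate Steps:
r = -3 (r = -3 + 0 = -3)
d(H) = -3
c(Q) = -32*sqrt(Q)
O = 2 (O = 103 - 101 = 2)
(d(-12) + O)*c(t(3)) = (-3 + 2)*(-32*sqrt(3)) = -(-32)*sqrt(3) = 32*sqrt(3)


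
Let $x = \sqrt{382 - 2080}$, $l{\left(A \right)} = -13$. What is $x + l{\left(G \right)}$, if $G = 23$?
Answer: $-13 + i \sqrt{1698} \approx -13.0 + 41.207 i$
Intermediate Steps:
$x = i \sqrt{1698}$ ($x = \sqrt{-1698} = i \sqrt{1698} \approx 41.207 i$)
$x + l{\left(G \right)} = i \sqrt{1698} - 13 = -13 + i \sqrt{1698}$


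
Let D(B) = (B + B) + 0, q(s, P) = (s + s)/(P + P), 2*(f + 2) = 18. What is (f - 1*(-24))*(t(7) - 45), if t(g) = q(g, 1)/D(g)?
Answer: -2759/2 ≈ -1379.5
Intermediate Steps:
f = 7 (f = -2 + (1/2)*18 = -2 + 9 = 7)
q(s, P) = s/P (q(s, P) = (2*s)/((2*P)) = (2*s)*(1/(2*P)) = s/P)
D(B) = 2*B (D(B) = 2*B + 0 = 2*B)
t(g) = 1/2 (t(g) = (g/1)/((2*g)) = (g*1)*(1/(2*g)) = g*(1/(2*g)) = 1/2)
(f - 1*(-24))*(t(7) - 45) = (7 - 1*(-24))*(1/2 - 45) = (7 + 24)*(-89/2) = 31*(-89/2) = -2759/2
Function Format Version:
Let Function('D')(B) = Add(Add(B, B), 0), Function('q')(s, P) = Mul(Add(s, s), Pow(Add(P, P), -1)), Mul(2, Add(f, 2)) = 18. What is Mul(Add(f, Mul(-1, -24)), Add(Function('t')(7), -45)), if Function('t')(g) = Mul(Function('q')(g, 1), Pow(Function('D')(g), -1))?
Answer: Rational(-2759, 2) ≈ -1379.5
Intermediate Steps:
f = 7 (f = Add(-2, Mul(Rational(1, 2), 18)) = Add(-2, 9) = 7)
Function('q')(s, P) = Mul(s, Pow(P, -1)) (Function('q')(s, P) = Mul(Mul(2, s), Pow(Mul(2, P), -1)) = Mul(Mul(2, s), Mul(Rational(1, 2), Pow(P, -1))) = Mul(s, Pow(P, -1)))
Function('D')(B) = Mul(2, B) (Function('D')(B) = Add(Mul(2, B), 0) = Mul(2, B))
Function('t')(g) = Rational(1, 2) (Function('t')(g) = Mul(Mul(g, Pow(1, -1)), Pow(Mul(2, g), -1)) = Mul(Mul(g, 1), Mul(Rational(1, 2), Pow(g, -1))) = Mul(g, Mul(Rational(1, 2), Pow(g, -1))) = Rational(1, 2))
Mul(Add(f, Mul(-1, -24)), Add(Function('t')(7), -45)) = Mul(Add(7, Mul(-1, -24)), Add(Rational(1, 2), -45)) = Mul(Add(7, 24), Rational(-89, 2)) = Mul(31, Rational(-89, 2)) = Rational(-2759, 2)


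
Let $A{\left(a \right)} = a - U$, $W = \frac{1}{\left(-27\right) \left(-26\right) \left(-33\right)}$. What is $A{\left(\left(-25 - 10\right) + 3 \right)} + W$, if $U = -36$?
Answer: $\frac{92663}{23166} \approx 4.0$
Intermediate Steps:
$W = - \frac{1}{23166}$ ($W = \frac{1}{702 \left(-33\right)} = \frac{1}{-23166} = - \frac{1}{23166} \approx -4.3167 \cdot 10^{-5}$)
$A{\left(a \right)} = 36 + a$ ($A{\left(a \right)} = a - -36 = a + 36 = 36 + a$)
$A{\left(\left(-25 - 10\right) + 3 \right)} + W = \left(36 + \left(\left(-25 - 10\right) + 3\right)\right) - \frac{1}{23166} = \left(36 + \left(-35 + 3\right)\right) - \frac{1}{23166} = \left(36 - 32\right) - \frac{1}{23166} = 4 - \frac{1}{23166} = \frac{92663}{23166}$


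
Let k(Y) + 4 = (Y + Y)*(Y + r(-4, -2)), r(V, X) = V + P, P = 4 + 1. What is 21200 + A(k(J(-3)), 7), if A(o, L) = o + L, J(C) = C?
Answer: 21215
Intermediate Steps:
P = 5
r(V, X) = 5 + V (r(V, X) = V + 5 = 5 + V)
k(Y) = -4 + 2*Y*(1 + Y) (k(Y) = -4 + (Y + Y)*(Y + (5 - 4)) = -4 + (2*Y)*(Y + 1) = -4 + (2*Y)*(1 + Y) = -4 + 2*Y*(1 + Y))
A(o, L) = L + o
21200 + A(k(J(-3)), 7) = 21200 + (7 + (-4 + 2*(-3) + 2*(-3)**2)) = 21200 + (7 + (-4 - 6 + 2*9)) = 21200 + (7 + (-4 - 6 + 18)) = 21200 + (7 + 8) = 21200 + 15 = 21215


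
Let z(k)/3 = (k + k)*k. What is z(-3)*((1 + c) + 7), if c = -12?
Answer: -216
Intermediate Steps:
z(k) = 6*k² (z(k) = 3*((k + k)*k) = 3*((2*k)*k) = 3*(2*k²) = 6*k²)
z(-3)*((1 + c) + 7) = (6*(-3)²)*((1 - 12) + 7) = (6*9)*(-11 + 7) = 54*(-4) = -216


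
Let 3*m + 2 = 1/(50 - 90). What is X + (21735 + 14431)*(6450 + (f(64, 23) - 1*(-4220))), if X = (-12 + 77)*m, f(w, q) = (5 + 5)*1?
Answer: 3090022689/8 ≈ 3.8625e+8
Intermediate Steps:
f(w, q) = 10 (f(w, q) = 10*1 = 10)
m = -27/40 (m = -⅔ + 1/(3*(50 - 90)) = -⅔ + (⅓)/(-40) = -⅔ + (⅓)*(-1/40) = -⅔ - 1/120 = -27/40 ≈ -0.67500)
X = -351/8 (X = (-12 + 77)*(-27/40) = 65*(-27/40) = -351/8 ≈ -43.875)
X + (21735 + 14431)*(6450 + (f(64, 23) - 1*(-4220))) = -351/8 + (21735 + 14431)*(6450 + (10 - 1*(-4220))) = -351/8 + 36166*(6450 + (10 + 4220)) = -351/8 + 36166*(6450 + 4230) = -351/8 + 36166*10680 = -351/8 + 386252880 = 3090022689/8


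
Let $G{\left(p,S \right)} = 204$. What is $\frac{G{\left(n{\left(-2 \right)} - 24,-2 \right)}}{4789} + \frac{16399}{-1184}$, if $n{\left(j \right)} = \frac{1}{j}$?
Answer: $- \frac{78293275}{5670176} \approx -13.808$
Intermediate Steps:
$\frac{G{\left(n{\left(-2 \right)} - 24,-2 \right)}}{4789} + \frac{16399}{-1184} = \frac{204}{4789} + \frac{16399}{-1184} = 204 \cdot \frac{1}{4789} + 16399 \left(- \frac{1}{1184}\right) = \frac{204}{4789} - \frac{16399}{1184} = - \frac{78293275}{5670176}$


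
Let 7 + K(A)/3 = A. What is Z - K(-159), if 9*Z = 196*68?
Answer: 17810/9 ≈ 1978.9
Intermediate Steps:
K(A) = -21 + 3*A
Z = 13328/9 (Z = (196*68)/9 = (⅑)*13328 = 13328/9 ≈ 1480.9)
Z - K(-159) = 13328/9 - (-21 + 3*(-159)) = 13328/9 - (-21 - 477) = 13328/9 - 1*(-498) = 13328/9 + 498 = 17810/9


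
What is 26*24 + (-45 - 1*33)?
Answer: 546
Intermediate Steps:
26*24 + (-45 - 1*33) = 624 + (-45 - 33) = 624 - 78 = 546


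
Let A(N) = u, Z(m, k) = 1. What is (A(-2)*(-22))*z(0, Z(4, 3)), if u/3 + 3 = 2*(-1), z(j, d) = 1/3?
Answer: 110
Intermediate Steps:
z(j, d) = ⅓
u = -15 (u = -9 + 3*(2*(-1)) = -9 + 3*(-2) = -9 - 6 = -15)
A(N) = -15
(A(-2)*(-22))*z(0, Z(4, 3)) = -15*(-22)*(⅓) = 330*(⅓) = 110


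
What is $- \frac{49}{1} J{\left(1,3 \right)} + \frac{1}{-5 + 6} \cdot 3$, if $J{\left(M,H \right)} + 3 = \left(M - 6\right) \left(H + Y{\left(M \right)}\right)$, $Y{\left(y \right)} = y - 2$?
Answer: $640$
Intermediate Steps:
$Y{\left(y \right)} = -2 + y$ ($Y{\left(y \right)} = y - 2 = -2 + y$)
$J{\left(M,H \right)} = -3 + \left(-6 + M\right) \left(-2 + H + M\right)$ ($J{\left(M,H \right)} = -3 + \left(M - 6\right) \left(H + \left(-2 + M\right)\right) = -3 + \left(-6 + M\right) \left(-2 + H + M\right)$)
$- \frac{49}{1} J{\left(1,3 \right)} + \frac{1}{-5 + 6} \cdot 3 = - \frac{49}{1} \left(9 + 1^{2} - 8 - 18 + 3 \cdot 1\right) + \frac{1}{-5 + 6} \cdot 3 = \left(-49\right) 1 \left(9 + 1 - 8 - 18 + 3\right) + 1^{-1} \cdot 3 = \left(-49\right) \left(-13\right) + 1 \cdot 3 = 637 + 3 = 640$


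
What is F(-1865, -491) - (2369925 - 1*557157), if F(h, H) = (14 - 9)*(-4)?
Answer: -1812788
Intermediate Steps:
F(h, H) = -20 (F(h, H) = 5*(-4) = -20)
F(-1865, -491) - (2369925 - 1*557157) = -20 - (2369925 - 1*557157) = -20 - (2369925 - 557157) = -20 - 1*1812768 = -20 - 1812768 = -1812788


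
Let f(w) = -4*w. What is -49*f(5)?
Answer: 980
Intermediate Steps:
-49*f(5) = -(-196)*5 = -49*(-20) = 980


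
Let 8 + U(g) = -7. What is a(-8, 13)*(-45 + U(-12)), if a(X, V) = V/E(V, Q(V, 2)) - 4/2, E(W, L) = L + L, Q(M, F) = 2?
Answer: -75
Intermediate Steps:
E(W, L) = 2*L
U(g) = -15 (U(g) = -8 - 7 = -15)
a(X, V) = -2 + V/4 (a(X, V) = V/((2*2)) - 4/2 = V/4 - 4*½ = V*(¼) - 2 = V/4 - 2 = -2 + V/4)
a(-8, 13)*(-45 + U(-12)) = (-2 + (¼)*13)*(-45 - 15) = (-2 + 13/4)*(-60) = (5/4)*(-60) = -75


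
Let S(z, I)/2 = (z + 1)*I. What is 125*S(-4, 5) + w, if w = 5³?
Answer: -3625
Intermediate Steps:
w = 125
S(z, I) = 2*I*(1 + z) (S(z, I) = 2*((z + 1)*I) = 2*((1 + z)*I) = 2*(I*(1 + z)) = 2*I*(1 + z))
125*S(-4, 5) + w = 125*(2*5*(1 - 4)) + 125 = 125*(2*5*(-3)) + 125 = 125*(-30) + 125 = -3750 + 125 = -3625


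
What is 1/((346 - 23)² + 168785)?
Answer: 1/273114 ≈ 3.6615e-6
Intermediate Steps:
1/((346 - 23)² + 168785) = 1/(323² + 168785) = 1/(104329 + 168785) = 1/273114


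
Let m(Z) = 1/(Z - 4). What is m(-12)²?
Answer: 1/256 ≈ 0.0039063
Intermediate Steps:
m(Z) = 1/(-4 + Z)
m(-12)² = (1/(-4 - 12))² = (1/(-16))² = (-1/16)² = 1/256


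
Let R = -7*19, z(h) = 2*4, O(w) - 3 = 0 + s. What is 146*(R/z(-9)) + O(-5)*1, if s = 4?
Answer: -9681/4 ≈ -2420.3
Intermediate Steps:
O(w) = 7 (O(w) = 3 + (0 + 4) = 3 + 4 = 7)
z(h) = 8
R = -133
146*(R/z(-9)) + O(-5)*1 = 146*(-133/8) + 7*1 = 146*(-133*1/8) + 7 = 146*(-133/8) + 7 = -9709/4 + 7 = -9681/4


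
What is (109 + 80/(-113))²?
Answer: 149744169/12769 ≈ 11727.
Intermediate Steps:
(109 + 80/(-113))² = (109 + 80*(-1/113))² = (109 - 80/113)² = (12237/113)² = 149744169/12769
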